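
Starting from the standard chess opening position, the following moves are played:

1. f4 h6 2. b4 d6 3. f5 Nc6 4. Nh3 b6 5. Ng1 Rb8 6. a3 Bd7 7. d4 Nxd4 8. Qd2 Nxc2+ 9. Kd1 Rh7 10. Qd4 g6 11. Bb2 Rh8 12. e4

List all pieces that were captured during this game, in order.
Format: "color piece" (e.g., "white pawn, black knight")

Tracking captures:
  Nxd4: captured white pawn
  Nxc2+: captured white pawn

white pawn, white pawn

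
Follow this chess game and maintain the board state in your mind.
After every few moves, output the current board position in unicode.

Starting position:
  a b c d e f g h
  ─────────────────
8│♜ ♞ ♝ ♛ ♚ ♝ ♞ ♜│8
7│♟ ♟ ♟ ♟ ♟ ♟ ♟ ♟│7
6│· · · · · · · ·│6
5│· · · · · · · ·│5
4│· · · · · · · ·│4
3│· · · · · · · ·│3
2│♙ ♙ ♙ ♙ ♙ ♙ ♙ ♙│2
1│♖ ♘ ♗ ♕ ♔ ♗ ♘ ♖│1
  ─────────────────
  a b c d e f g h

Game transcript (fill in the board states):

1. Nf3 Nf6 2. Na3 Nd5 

  a b c d e f g h
  ─────────────────
8│♜ ♞ ♝ ♛ ♚ ♝ · ♜│8
7│♟ ♟ ♟ ♟ ♟ ♟ ♟ ♟│7
6│· · · · · · · ·│6
5│· · · ♞ · · · ·│5
4│· · · · · · · ·│4
3│♘ · · · · ♘ · ·│3
2│♙ ♙ ♙ ♙ ♙ ♙ ♙ ♙│2
1│♖ · ♗ ♕ ♔ ♗ · ♖│1
  ─────────────────
  a b c d e f g h

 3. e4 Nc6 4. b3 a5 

  a b c d e f g h
  ─────────────────
8│♜ · ♝ ♛ ♚ ♝ · ♜│8
7│· ♟ ♟ ♟ ♟ ♟ ♟ ♟│7
6│· · ♞ · · · · ·│6
5│♟ · · ♞ · · · ·│5
4│· · · · ♙ · · ·│4
3│♘ ♙ · · · ♘ · ·│3
2│♙ · ♙ ♙ · ♙ ♙ ♙│2
1│♖ · ♗ ♕ ♔ ♗ · ♖│1
  ─────────────────
  a b c d e f g h

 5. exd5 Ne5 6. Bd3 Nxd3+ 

  a b c d e f g h
  ─────────────────
8│♜ · ♝ ♛ ♚ ♝ · ♜│8
7│· ♟ ♟ ♟ ♟ ♟ ♟ ♟│7
6│· · · · · · · ·│6
5│♟ · · ♙ · · · ·│5
4│· · · · · · · ·│4
3│♘ ♙ · ♞ · ♘ · ·│3
2│♙ · ♙ ♙ · ♙ ♙ ♙│2
1│♖ · ♗ ♕ ♔ · · ♖│1
  ─────────────────
  a b c d e f g h

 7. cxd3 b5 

  a b c d e f g h
  ─────────────────
8│♜ · ♝ ♛ ♚ ♝ · ♜│8
7│· · ♟ ♟ ♟ ♟ ♟ ♟│7
6│· · · · · · · ·│6
5│♟ ♟ · ♙ · · · ·│5
4│· · · · · · · ·│4
3│♘ ♙ · ♙ · ♘ · ·│3
2│♙ · · ♙ · ♙ ♙ ♙│2
1│♖ · ♗ ♕ ♔ · · ♖│1
  ─────────────────
  a b c d e f g h


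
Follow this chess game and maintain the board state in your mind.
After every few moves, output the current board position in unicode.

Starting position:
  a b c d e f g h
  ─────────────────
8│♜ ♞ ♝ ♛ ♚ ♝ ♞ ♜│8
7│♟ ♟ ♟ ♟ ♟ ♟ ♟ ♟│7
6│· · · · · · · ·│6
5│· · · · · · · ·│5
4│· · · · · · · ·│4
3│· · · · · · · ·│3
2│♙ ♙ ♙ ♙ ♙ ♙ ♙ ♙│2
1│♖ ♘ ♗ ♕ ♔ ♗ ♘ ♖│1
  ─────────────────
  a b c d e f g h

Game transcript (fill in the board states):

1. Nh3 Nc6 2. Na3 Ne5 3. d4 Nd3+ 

  a b c d e f g h
  ─────────────────
8│♜ · ♝ ♛ ♚ ♝ ♞ ♜│8
7│♟ ♟ ♟ ♟ ♟ ♟ ♟ ♟│7
6│· · · · · · · ·│6
5│· · · · · · · ·│5
4│· · · ♙ · · · ·│4
3│♘ · · ♞ · · · ♘│3
2│♙ ♙ ♙ · ♙ ♙ ♙ ♙│2
1│♖ · ♗ ♕ ♔ ♗ · ♖│1
  ─────────────────
  a b c d e f g h

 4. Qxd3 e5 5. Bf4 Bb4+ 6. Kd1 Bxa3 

  a b c d e f g h
  ─────────────────
8│♜ · ♝ ♛ ♚ · ♞ ♜│8
7│♟ ♟ ♟ ♟ · ♟ ♟ ♟│7
6│· · · · · · · ·│6
5│· · · · ♟ · · ·│5
4│· · · ♙ · ♗ · ·│4
3│♝ · · ♕ · · · ♘│3
2│♙ ♙ ♙ · ♙ ♙ ♙ ♙│2
1│♖ · · ♔ · ♗ · ♖│1
  ─────────────────
  a b c d e f g h

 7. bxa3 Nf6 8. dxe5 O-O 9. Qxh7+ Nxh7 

  a b c d e f g h
  ─────────────────
8│♜ · ♝ ♛ · ♜ ♚ ·│8
7│♟ ♟ ♟ ♟ · ♟ ♟ ♞│7
6│· · · · · · · ·│6
5│· · · · ♙ · · ·│5
4│· · · · · ♗ · ·│4
3│♙ · · · · · · ♘│3
2│♙ · ♙ · ♙ ♙ ♙ ♙│2
1│♖ · · ♔ · ♗ · ♖│1
  ─────────────────
  a b c d e f g h

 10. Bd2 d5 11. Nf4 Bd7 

  a b c d e f g h
  ─────────────────
8│♜ · · ♛ · ♜ ♚ ·│8
7│♟ ♟ ♟ ♝ · ♟ ♟ ♞│7
6│· · · · · · · ·│6
5│· · · ♟ ♙ · · ·│5
4│· · · · · ♘ · ·│4
3│♙ · · · · · · ·│3
2│♙ · ♙ ♗ ♙ ♙ ♙ ♙│2
1│♖ · · ♔ · ♗ · ♖│1
  ─────────────────
  a b c d e f g h


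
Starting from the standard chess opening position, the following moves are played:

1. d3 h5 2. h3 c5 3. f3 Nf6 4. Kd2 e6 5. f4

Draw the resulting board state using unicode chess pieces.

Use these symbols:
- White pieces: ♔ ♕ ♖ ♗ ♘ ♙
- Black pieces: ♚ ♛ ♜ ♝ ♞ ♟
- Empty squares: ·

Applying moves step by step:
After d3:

♜ ♞ ♝ ♛ ♚ ♝ ♞ ♜
♟ ♟ ♟ ♟ ♟ ♟ ♟ ♟
· · · · · · · ·
· · · · · · · ·
· · · · · · · ·
· · · ♙ · · · ·
♙ ♙ ♙ · ♙ ♙ ♙ ♙
♖ ♘ ♗ ♕ ♔ ♗ ♘ ♖


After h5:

♜ ♞ ♝ ♛ ♚ ♝ ♞ ♜
♟ ♟ ♟ ♟ ♟ ♟ ♟ ·
· · · · · · · ·
· · · · · · · ♟
· · · · · · · ·
· · · ♙ · · · ·
♙ ♙ ♙ · ♙ ♙ ♙ ♙
♖ ♘ ♗ ♕ ♔ ♗ ♘ ♖


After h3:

♜ ♞ ♝ ♛ ♚ ♝ ♞ ♜
♟ ♟ ♟ ♟ ♟ ♟ ♟ ·
· · · · · · · ·
· · · · · · · ♟
· · · · · · · ·
· · · ♙ · · · ♙
♙ ♙ ♙ · ♙ ♙ ♙ ·
♖ ♘ ♗ ♕ ♔ ♗ ♘ ♖


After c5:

♜ ♞ ♝ ♛ ♚ ♝ ♞ ♜
♟ ♟ · ♟ ♟ ♟ ♟ ·
· · · · · · · ·
· · ♟ · · · · ♟
· · · · · · · ·
· · · ♙ · · · ♙
♙ ♙ ♙ · ♙ ♙ ♙ ·
♖ ♘ ♗ ♕ ♔ ♗ ♘ ♖


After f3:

♜ ♞ ♝ ♛ ♚ ♝ ♞ ♜
♟ ♟ · ♟ ♟ ♟ ♟ ·
· · · · · · · ·
· · ♟ · · · · ♟
· · · · · · · ·
· · · ♙ · ♙ · ♙
♙ ♙ ♙ · ♙ · ♙ ·
♖ ♘ ♗ ♕ ♔ ♗ ♘ ♖


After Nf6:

♜ ♞ ♝ ♛ ♚ ♝ · ♜
♟ ♟ · ♟ ♟ ♟ ♟ ·
· · · · · ♞ · ·
· · ♟ · · · · ♟
· · · · · · · ·
· · · ♙ · ♙ · ♙
♙ ♙ ♙ · ♙ · ♙ ·
♖ ♘ ♗ ♕ ♔ ♗ ♘ ♖


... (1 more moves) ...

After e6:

♜ ♞ ♝ ♛ ♚ ♝ · ♜
♟ ♟ · ♟ · ♟ ♟ ·
· · · · ♟ ♞ · ·
· · ♟ · · · · ♟
· · · · · · · ·
· · · ♙ · ♙ · ♙
♙ ♙ ♙ ♔ ♙ · ♙ ·
♖ ♘ ♗ ♕ · ♗ ♘ ♖


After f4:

♜ ♞ ♝ ♛ ♚ ♝ · ♜
♟ ♟ · ♟ · ♟ ♟ ·
· · · · ♟ ♞ · ·
· · ♟ · · · · ♟
· · · · · ♙ · ·
· · · ♙ · · · ♙
♙ ♙ ♙ ♔ ♙ · ♙ ·
♖ ♘ ♗ ♕ · ♗ ♘ ♖



  a b c d e f g h
  ─────────────────
8│♜ ♞ ♝ ♛ ♚ ♝ · ♜│8
7│♟ ♟ · ♟ · ♟ ♟ ·│7
6│· · · · ♟ ♞ · ·│6
5│· · ♟ · · · · ♟│5
4│· · · · · ♙ · ·│4
3│· · · ♙ · · · ♙│3
2│♙ ♙ ♙ ♔ ♙ · ♙ ·│2
1│♖ ♘ ♗ ♕ · ♗ ♘ ♖│1
  ─────────────────
  a b c d e f g h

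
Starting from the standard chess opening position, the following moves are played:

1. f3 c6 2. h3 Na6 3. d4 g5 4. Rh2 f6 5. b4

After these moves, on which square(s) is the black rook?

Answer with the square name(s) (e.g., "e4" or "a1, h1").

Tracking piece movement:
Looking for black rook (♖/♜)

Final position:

  a b c d e f g h
  ─────────────────
8│♜ · ♝ ♛ ♚ ♝ ♞ ♜│8
7│♟ ♟ · ♟ ♟ · · ♟│7
6│♞ · ♟ · · ♟ · ·│6
5│· · · · · · ♟ ·│5
4│· ♙ · ♙ · · · ·│4
3│· · · · · ♙ · ♙│3
2│♙ · ♙ · ♙ · ♙ ♖│2
1│♖ ♘ ♗ ♕ ♔ ♗ ♘ ·│1
  ─────────────────
  a b c d e f g h


a8, h8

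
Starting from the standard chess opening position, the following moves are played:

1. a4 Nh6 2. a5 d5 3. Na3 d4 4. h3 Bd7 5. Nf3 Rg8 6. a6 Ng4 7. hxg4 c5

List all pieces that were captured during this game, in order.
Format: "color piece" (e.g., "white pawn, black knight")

Tracking captures:
  hxg4: captured black knight

black knight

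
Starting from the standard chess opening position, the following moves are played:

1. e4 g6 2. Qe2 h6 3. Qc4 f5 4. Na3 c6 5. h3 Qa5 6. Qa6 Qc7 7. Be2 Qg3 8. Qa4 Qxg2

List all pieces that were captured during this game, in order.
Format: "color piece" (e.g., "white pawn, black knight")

Tracking captures:
  Qxg2: captured white pawn

white pawn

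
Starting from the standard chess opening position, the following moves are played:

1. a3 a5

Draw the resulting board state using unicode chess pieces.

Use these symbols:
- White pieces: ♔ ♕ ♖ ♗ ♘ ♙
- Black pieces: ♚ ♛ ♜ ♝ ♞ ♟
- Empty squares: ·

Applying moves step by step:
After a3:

♜ ♞ ♝ ♛ ♚ ♝ ♞ ♜
♟ ♟ ♟ ♟ ♟ ♟ ♟ ♟
· · · · · · · ·
· · · · · · · ·
· · · · · · · ·
♙ · · · · · · ·
· ♙ ♙ ♙ ♙ ♙ ♙ ♙
♖ ♘ ♗ ♕ ♔ ♗ ♘ ♖


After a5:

♜ ♞ ♝ ♛ ♚ ♝ ♞ ♜
· ♟ ♟ ♟ ♟ ♟ ♟ ♟
· · · · · · · ·
♟ · · · · · · ·
· · · · · · · ·
♙ · · · · · · ·
· ♙ ♙ ♙ ♙ ♙ ♙ ♙
♖ ♘ ♗ ♕ ♔ ♗ ♘ ♖



  a b c d e f g h
  ─────────────────
8│♜ ♞ ♝ ♛ ♚ ♝ ♞ ♜│8
7│· ♟ ♟ ♟ ♟ ♟ ♟ ♟│7
6│· · · · · · · ·│6
5│♟ · · · · · · ·│5
4│· · · · · · · ·│4
3│♙ · · · · · · ·│3
2│· ♙ ♙ ♙ ♙ ♙ ♙ ♙│2
1│♖ ♘ ♗ ♕ ♔ ♗ ♘ ♖│1
  ─────────────────
  a b c d e f g h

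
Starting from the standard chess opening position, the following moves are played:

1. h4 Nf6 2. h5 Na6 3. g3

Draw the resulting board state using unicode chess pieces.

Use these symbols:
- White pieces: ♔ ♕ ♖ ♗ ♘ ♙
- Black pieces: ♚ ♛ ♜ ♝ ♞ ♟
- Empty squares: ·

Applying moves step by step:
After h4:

♜ ♞ ♝ ♛ ♚ ♝ ♞ ♜
♟ ♟ ♟ ♟ ♟ ♟ ♟ ♟
· · · · · · · ·
· · · · · · · ·
· · · · · · · ♙
· · · · · · · ·
♙ ♙ ♙ ♙ ♙ ♙ ♙ ·
♖ ♘ ♗ ♕ ♔ ♗ ♘ ♖


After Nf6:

♜ ♞ ♝ ♛ ♚ ♝ · ♜
♟ ♟ ♟ ♟ ♟ ♟ ♟ ♟
· · · · · ♞ · ·
· · · · · · · ·
· · · · · · · ♙
· · · · · · · ·
♙ ♙ ♙ ♙ ♙ ♙ ♙ ·
♖ ♘ ♗ ♕ ♔ ♗ ♘ ♖


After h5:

♜ ♞ ♝ ♛ ♚ ♝ · ♜
♟ ♟ ♟ ♟ ♟ ♟ ♟ ♟
· · · · · ♞ · ·
· · · · · · · ♙
· · · · · · · ·
· · · · · · · ·
♙ ♙ ♙ ♙ ♙ ♙ ♙ ·
♖ ♘ ♗ ♕ ♔ ♗ ♘ ♖


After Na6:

♜ · ♝ ♛ ♚ ♝ · ♜
♟ ♟ ♟ ♟ ♟ ♟ ♟ ♟
♞ · · · · ♞ · ·
· · · · · · · ♙
· · · · · · · ·
· · · · · · · ·
♙ ♙ ♙ ♙ ♙ ♙ ♙ ·
♖ ♘ ♗ ♕ ♔ ♗ ♘ ♖


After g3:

♜ · ♝ ♛ ♚ ♝ · ♜
♟ ♟ ♟ ♟ ♟ ♟ ♟ ♟
♞ · · · · ♞ · ·
· · · · · · · ♙
· · · · · · · ·
· · · · · · ♙ ·
♙ ♙ ♙ ♙ ♙ ♙ · ·
♖ ♘ ♗ ♕ ♔ ♗ ♘ ♖



  a b c d e f g h
  ─────────────────
8│♜ · ♝ ♛ ♚ ♝ · ♜│8
7│♟ ♟ ♟ ♟ ♟ ♟ ♟ ♟│7
6│♞ · · · · ♞ · ·│6
5│· · · · · · · ♙│5
4│· · · · · · · ·│4
3│· · · · · · ♙ ·│3
2│♙ ♙ ♙ ♙ ♙ ♙ · ·│2
1│♖ ♘ ♗ ♕ ♔ ♗ ♘ ♖│1
  ─────────────────
  a b c d e f g h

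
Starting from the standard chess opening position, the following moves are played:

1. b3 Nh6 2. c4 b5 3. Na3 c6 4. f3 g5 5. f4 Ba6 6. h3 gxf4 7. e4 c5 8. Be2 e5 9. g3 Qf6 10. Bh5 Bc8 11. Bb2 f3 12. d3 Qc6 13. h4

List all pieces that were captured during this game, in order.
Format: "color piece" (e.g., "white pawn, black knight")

Tracking captures:
  gxf4: captured white pawn

white pawn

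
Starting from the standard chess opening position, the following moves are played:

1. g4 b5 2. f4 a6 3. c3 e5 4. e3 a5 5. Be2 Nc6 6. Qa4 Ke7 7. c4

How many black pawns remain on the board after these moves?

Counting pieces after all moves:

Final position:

  a b c d e f g h
  ─────────────────
8│♜ · ♝ ♛ · ♝ ♞ ♜│8
7│· · ♟ ♟ ♚ ♟ ♟ ♟│7
6│· · ♞ · · · · ·│6
5│♟ ♟ · · ♟ · · ·│5
4│♕ · ♙ · · ♙ ♙ ·│4
3│· · · · ♙ · · ·│3
2│♙ ♙ · ♙ ♗ · · ♙│2
1│♖ ♘ ♗ · ♔ · ♘ ♖│1
  ─────────────────
  a b c d e f g h


8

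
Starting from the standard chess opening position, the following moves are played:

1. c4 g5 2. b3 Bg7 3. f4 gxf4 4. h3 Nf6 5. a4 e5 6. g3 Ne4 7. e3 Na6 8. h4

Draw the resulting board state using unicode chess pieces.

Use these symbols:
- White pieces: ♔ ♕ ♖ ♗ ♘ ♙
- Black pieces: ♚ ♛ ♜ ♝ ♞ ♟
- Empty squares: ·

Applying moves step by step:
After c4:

♜ ♞ ♝ ♛ ♚ ♝ ♞ ♜
♟ ♟ ♟ ♟ ♟ ♟ ♟ ♟
· · · · · · · ·
· · · · · · · ·
· · ♙ · · · · ·
· · · · · · · ·
♙ ♙ · ♙ ♙ ♙ ♙ ♙
♖ ♘ ♗ ♕ ♔ ♗ ♘ ♖


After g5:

♜ ♞ ♝ ♛ ♚ ♝ ♞ ♜
♟ ♟ ♟ ♟ ♟ ♟ · ♟
· · · · · · · ·
· · · · · · ♟ ·
· · ♙ · · · · ·
· · · · · · · ·
♙ ♙ · ♙ ♙ ♙ ♙ ♙
♖ ♘ ♗ ♕ ♔ ♗ ♘ ♖


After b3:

♜ ♞ ♝ ♛ ♚ ♝ ♞ ♜
♟ ♟ ♟ ♟ ♟ ♟ · ♟
· · · · · · · ·
· · · · · · ♟ ·
· · ♙ · · · · ·
· ♙ · · · · · ·
♙ · · ♙ ♙ ♙ ♙ ♙
♖ ♘ ♗ ♕ ♔ ♗ ♘ ♖


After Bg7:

♜ ♞ ♝ ♛ ♚ · ♞ ♜
♟ ♟ ♟ ♟ ♟ ♟ ♝ ♟
· · · · · · · ·
· · · · · · ♟ ·
· · ♙ · · · · ·
· ♙ · · · · · ·
♙ · · ♙ ♙ ♙ ♙ ♙
♖ ♘ ♗ ♕ ♔ ♗ ♘ ♖


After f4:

♜ ♞ ♝ ♛ ♚ · ♞ ♜
♟ ♟ ♟ ♟ ♟ ♟ ♝ ♟
· · · · · · · ·
· · · · · · ♟ ·
· · ♙ · · ♙ · ·
· ♙ · · · · · ·
♙ · · ♙ ♙ · ♙ ♙
♖ ♘ ♗ ♕ ♔ ♗ ♘ ♖


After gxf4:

♜ ♞ ♝ ♛ ♚ · ♞ ♜
♟ ♟ ♟ ♟ ♟ ♟ ♝ ♟
· · · · · · · ·
· · · · · · · ·
· · ♙ · · ♟ · ·
· ♙ · · · · · ·
♙ · · ♙ ♙ · ♙ ♙
♖ ♘ ♗ ♕ ♔ ♗ ♘ ♖


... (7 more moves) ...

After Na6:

♜ · ♝ ♛ ♚ · · ♜
♟ ♟ ♟ ♟ · ♟ ♝ ♟
♞ · · · · · · ·
· · · · ♟ · · ·
♙ · ♙ · ♞ ♟ · ·
· ♙ · · ♙ · ♙ ♙
· · · ♙ · · · ·
♖ ♘ ♗ ♕ ♔ ♗ ♘ ♖


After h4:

♜ · ♝ ♛ ♚ · · ♜
♟ ♟ ♟ ♟ · ♟ ♝ ♟
♞ · · · · · · ·
· · · · ♟ · · ·
♙ · ♙ · ♞ ♟ · ♙
· ♙ · · ♙ · ♙ ·
· · · ♙ · · · ·
♖ ♘ ♗ ♕ ♔ ♗ ♘ ♖



  a b c d e f g h
  ─────────────────
8│♜ · ♝ ♛ ♚ · · ♜│8
7│♟ ♟ ♟ ♟ · ♟ ♝ ♟│7
6│♞ · · · · · · ·│6
5│· · · · ♟ · · ·│5
4│♙ · ♙ · ♞ ♟ · ♙│4
3│· ♙ · · ♙ · ♙ ·│3
2│· · · ♙ · · · ·│2
1│♖ ♘ ♗ ♕ ♔ ♗ ♘ ♖│1
  ─────────────────
  a b c d e f g h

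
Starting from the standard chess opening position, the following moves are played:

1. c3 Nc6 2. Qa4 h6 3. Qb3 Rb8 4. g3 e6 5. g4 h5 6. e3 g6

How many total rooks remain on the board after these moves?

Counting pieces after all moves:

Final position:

  a b c d e f g h
  ─────────────────
8│· ♜ ♝ ♛ ♚ ♝ ♞ ♜│8
7│♟ ♟ ♟ ♟ · ♟ · ·│7
6│· · ♞ · ♟ · ♟ ·│6
5│· · · · · · · ♟│5
4│· · · · · · ♙ ·│4
3│· ♕ ♙ · ♙ · · ·│3
2│♙ ♙ · ♙ · ♙ · ♙│2
1│♖ ♘ ♗ · ♔ ♗ ♘ ♖│1
  ─────────────────
  a b c d e f g h


4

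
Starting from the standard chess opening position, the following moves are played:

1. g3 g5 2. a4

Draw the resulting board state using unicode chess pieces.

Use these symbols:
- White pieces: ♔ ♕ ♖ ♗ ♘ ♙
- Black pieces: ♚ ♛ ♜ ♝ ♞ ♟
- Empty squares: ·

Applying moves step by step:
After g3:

♜ ♞ ♝ ♛ ♚ ♝ ♞ ♜
♟ ♟ ♟ ♟ ♟ ♟ ♟ ♟
· · · · · · · ·
· · · · · · · ·
· · · · · · · ·
· · · · · · ♙ ·
♙ ♙ ♙ ♙ ♙ ♙ · ♙
♖ ♘ ♗ ♕ ♔ ♗ ♘ ♖


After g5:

♜ ♞ ♝ ♛ ♚ ♝ ♞ ♜
♟ ♟ ♟ ♟ ♟ ♟ · ♟
· · · · · · · ·
· · · · · · ♟ ·
· · · · · · · ·
· · · · · · ♙ ·
♙ ♙ ♙ ♙ ♙ ♙ · ♙
♖ ♘ ♗ ♕ ♔ ♗ ♘ ♖


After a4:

♜ ♞ ♝ ♛ ♚ ♝ ♞ ♜
♟ ♟ ♟ ♟ ♟ ♟ · ♟
· · · · · · · ·
· · · · · · ♟ ·
♙ · · · · · · ·
· · · · · · ♙ ·
· ♙ ♙ ♙ ♙ ♙ · ♙
♖ ♘ ♗ ♕ ♔ ♗ ♘ ♖



  a b c d e f g h
  ─────────────────
8│♜ ♞ ♝ ♛ ♚ ♝ ♞ ♜│8
7│♟ ♟ ♟ ♟ ♟ ♟ · ♟│7
6│· · · · · · · ·│6
5│· · · · · · ♟ ·│5
4│♙ · · · · · · ·│4
3│· · · · · · ♙ ·│3
2│· ♙ ♙ ♙ ♙ ♙ · ♙│2
1│♖ ♘ ♗ ♕ ♔ ♗ ♘ ♖│1
  ─────────────────
  a b c d e f g h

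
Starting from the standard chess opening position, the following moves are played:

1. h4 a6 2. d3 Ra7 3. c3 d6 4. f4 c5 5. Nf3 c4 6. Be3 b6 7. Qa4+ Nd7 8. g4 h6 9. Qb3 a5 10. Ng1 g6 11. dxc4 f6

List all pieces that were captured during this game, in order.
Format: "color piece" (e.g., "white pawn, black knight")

Tracking captures:
  dxc4: captured black pawn

black pawn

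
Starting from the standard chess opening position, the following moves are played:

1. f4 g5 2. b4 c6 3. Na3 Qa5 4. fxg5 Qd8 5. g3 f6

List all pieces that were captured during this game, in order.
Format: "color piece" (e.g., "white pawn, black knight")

Tracking captures:
  fxg5: captured black pawn

black pawn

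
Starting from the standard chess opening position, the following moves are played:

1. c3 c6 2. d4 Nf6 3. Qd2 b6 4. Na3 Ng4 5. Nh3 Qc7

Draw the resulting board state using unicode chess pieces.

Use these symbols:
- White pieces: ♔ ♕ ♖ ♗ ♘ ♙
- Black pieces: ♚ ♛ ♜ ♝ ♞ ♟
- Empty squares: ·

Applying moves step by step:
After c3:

♜ ♞ ♝ ♛ ♚ ♝ ♞ ♜
♟ ♟ ♟ ♟ ♟ ♟ ♟ ♟
· · · · · · · ·
· · · · · · · ·
· · · · · · · ·
· · ♙ · · · · ·
♙ ♙ · ♙ ♙ ♙ ♙ ♙
♖ ♘ ♗ ♕ ♔ ♗ ♘ ♖


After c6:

♜ ♞ ♝ ♛ ♚ ♝ ♞ ♜
♟ ♟ · ♟ ♟ ♟ ♟ ♟
· · ♟ · · · · ·
· · · · · · · ·
· · · · · · · ·
· · ♙ · · · · ·
♙ ♙ · ♙ ♙ ♙ ♙ ♙
♖ ♘ ♗ ♕ ♔ ♗ ♘ ♖


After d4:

♜ ♞ ♝ ♛ ♚ ♝ ♞ ♜
♟ ♟ · ♟ ♟ ♟ ♟ ♟
· · ♟ · · · · ·
· · · · · · · ·
· · · ♙ · · · ·
· · ♙ · · · · ·
♙ ♙ · · ♙ ♙ ♙ ♙
♖ ♘ ♗ ♕ ♔ ♗ ♘ ♖


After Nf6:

♜ ♞ ♝ ♛ ♚ ♝ · ♜
♟ ♟ · ♟ ♟ ♟ ♟ ♟
· · ♟ · · ♞ · ·
· · · · · · · ·
· · · ♙ · · · ·
· · ♙ · · · · ·
♙ ♙ · · ♙ ♙ ♙ ♙
♖ ♘ ♗ ♕ ♔ ♗ ♘ ♖


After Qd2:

♜ ♞ ♝ ♛ ♚ ♝ · ♜
♟ ♟ · ♟ ♟ ♟ ♟ ♟
· · ♟ · · ♞ · ·
· · · · · · · ·
· · · ♙ · · · ·
· · ♙ · · · · ·
♙ ♙ · ♕ ♙ ♙ ♙ ♙
♖ ♘ ♗ · ♔ ♗ ♘ ♖


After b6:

♜ ♞ ♝ ♛ ♚ ♝ · ♜
♟ · · ♟ ♟ ♟ ♟ ♟
· ♟ ♟ · · ♞ · ·
· · · · · · · ·
· · · ♙ · · · ·
· · ♙ · · · · ·
♙ ♙ · ♕ ♙ ♙ ♙ ♙
♖ ♘ ♗ · ♔ ♗ ♘ ♖


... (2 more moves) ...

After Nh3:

♜ ♞ ♝ ♛ ♚ ♝ · ♜
♟ · · ♟ ♟ ♟ ♟ ♟
· ♟ ♟ · · · · ·
· · · · · · · ·
· · · ♙ · · ♞ ·
♘ · ♙ · · · · ♘
♙ ♙ · ♕ ♙ ♙ ♙ ♙
♖ · ♗ · ♔ ♗ · ♖


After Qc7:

♜ ♞ ♝ · ♚ ♝ · ♜
♟ · ♛ ♟ ♟ ♟ ♟ ♟
· ♟ ♟ · · · · ·
· · · · · · · ·
· · · ♙ · · ♞ ·
♘ · ♙ · · · · ♘
♙ ♙ · ♕ ♙ ♙ ♙ ♙
♖ · ♗ · ♔ ♗ · ♖



  a b c d e f g h
  ─────────────────
8│♜ ♞ ♝ · ♚ ♝ · ♜│8
7│♟ · ♛ ♟ ♟ ♟ ♟ ♟│7
6│· ♟ ♟ · · · · ·│6
5│· · · · · · · ·│5
4│· · · ♙ · · ♞ ·│4
3│♘ · ♙ · · · · ♘│3
2│♙ ♙ · ♕ ♙ ♙ ♙ ♙│2
1│♖ · ♗ · ♔ ♗ · ♖│1
  ─────────────────
  a b c d e f g h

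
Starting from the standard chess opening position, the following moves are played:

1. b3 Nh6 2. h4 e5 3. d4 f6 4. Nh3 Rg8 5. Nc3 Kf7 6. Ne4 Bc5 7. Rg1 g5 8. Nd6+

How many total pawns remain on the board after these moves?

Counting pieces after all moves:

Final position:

  a b c d e f g h
  ─────────────────
8│♜ ♞ ♝ ♛ · · ♜ ·│8
7│♟ ♟ ♟ ♟ · ♚ · ♟│7
6│· · · ♘ · ♟ · ♞│6
5│· · ♝ · ♟ · ♟ ·│5
4│· · · ♙ · · · ♙│4
3│· ♙ · · · · · ♘│3
2│♙ · ♙ · ♙ ♙ ♙ ·│2
1│♖ · ♗ ♕ ♔ ♗ ♖ ·│1
  ─────────────────
  a b c d e f g h


16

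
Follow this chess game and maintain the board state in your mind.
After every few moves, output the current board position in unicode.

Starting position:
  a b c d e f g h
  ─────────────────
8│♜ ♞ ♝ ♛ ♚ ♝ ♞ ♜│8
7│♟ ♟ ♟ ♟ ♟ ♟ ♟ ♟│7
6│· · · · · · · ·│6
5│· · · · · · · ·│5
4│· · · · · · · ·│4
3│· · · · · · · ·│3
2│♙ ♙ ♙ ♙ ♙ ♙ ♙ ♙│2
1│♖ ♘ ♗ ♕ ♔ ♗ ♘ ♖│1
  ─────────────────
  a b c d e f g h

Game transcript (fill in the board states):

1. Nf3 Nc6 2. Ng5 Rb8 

  a b c d e f g h
  ─────────────────
8│· ♜ ♝ ♛ ♚ ♝ ♞ ♜│8
7│♟ ♟ ♟ ♟ ♟ ♟ ♟ ♟│7
6│· · ♞ · · · · ·│6
5│· · · · · · ♘ ·│5
4│· · · · · · · ·│4
3│· · · · · · · ·│3
2│♙ ♙ ♙ ♙ ♙ ♙ ♙ ♙│2
1│♖ ♘ ♗ ♕ ♔ ♗ · ♖│1
  ─────────────────
  a b c d e f g h

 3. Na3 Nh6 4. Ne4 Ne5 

  a b c d e f g h
  ─────────────────
8│· ♜ ♝ ♛ ♚ ♝ · ♜│8
7│♟ ♟ ♟ ♟ ♟ ♟ ♟ ♟│7
6│· · · · · · · ♞│6
5│· · · · ♞ · · ·│5
4│· · · · ♘ · · ·│4
3│♘ · · · · · · ·│3
2│♙ ♙ ♙ ♙ ♙ ♙ ♙ ♙│2
1│♖ · ♗ ♕ ♔ ♗ · ♖│1
  ─────────────────
  a b c d e f g h

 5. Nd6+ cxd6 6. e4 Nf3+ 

  a b c d e f g h
  ─────────────────
8│· ♜ ♝ ♛ ♚ ♝ · ♜│8
7│♟ ♟ · ♟ ♟ ♟ ♟ ♟│7
6│· · · ♟ · · · ♞│6
5│· · · · · · · ·│5
4│· · · · ♙ · · ·│4
3│♘ · · · · ♞ · ·│3
2│♙ ♙ ♙ ♙ · ♙ ♙ ♙│2
1│♖ · ♗ ♕ ♔ ♗ · ♖│1
  ─────────────────
  a b c d e f g h

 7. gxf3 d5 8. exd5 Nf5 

  a b c d e f g h
  ─────────────────
8│· ♜ ♝ ♛ ♚ ♝ · ♜│8
7│♟ ♟ · ♟ ♟ ♟ ♟ ♟│7
6│· · · · · · · ·│6
5│· · · ♙ · ♞ · ·│5
4│· · · · · · · ·│4
3│♘ · · · · ♙ · ·│3
2│♙ ♙ ♙ ♙ · ♙ · ♙│2
1│♖ · ♗ ♕ ♔ ♗ · ♖│1
  ─────────────────
  a b c d e f g h

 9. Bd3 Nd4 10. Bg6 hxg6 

  a b c d e f g h
  ─────────────────
8│· ♜ ♝ ♛ ♚ ♝ · ♜│8
7│♟ ♟ · ♟ ♟ ♟ ♟ ·│7
6│· · · · · · ♟ ·│6
5│· · · ♙ · · · ·│5
4│· · · ♞ · · · ·│4
3│♘ · · · · ♙ · ·│3
2│♙ ♙ ♙ ♙ · ♙ · ♙│2
1│♖ · ♗ ♕ ♔ · · ♖│1
  ─────────────────
  a b c d e f g h



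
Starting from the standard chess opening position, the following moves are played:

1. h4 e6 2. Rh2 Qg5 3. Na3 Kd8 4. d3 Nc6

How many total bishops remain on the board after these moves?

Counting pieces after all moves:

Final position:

  a b c d e f g h
  ─────────────────
8│♜ · ♝ ♚ · ♝ ♞ ♜│8
7│♟ ♟ ♟ ♟ · ♟ ♟ ♟│7
6│· · ♞ · ♟ · · ·│6
5│· · · · · · ♛ ·│5
4│· · · · · · · ♙│4
3│♘ · · ♙ · · · ·│3
2│♙ ♙ ♙ · ♙ ♙ ♙ ♖│2
1│♖ · ♗ ♕ ♔ ♗ ♘ ·│1
  ─────────────────
  a b c d e f g h


4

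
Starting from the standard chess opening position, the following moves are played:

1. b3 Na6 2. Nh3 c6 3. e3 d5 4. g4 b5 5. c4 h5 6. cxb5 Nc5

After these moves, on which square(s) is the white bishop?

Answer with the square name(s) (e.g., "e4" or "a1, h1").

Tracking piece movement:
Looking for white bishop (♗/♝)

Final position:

  a b c d e f g h
  ─────────────────
8│♜ · ♝ ♛ ♚ ♝ ♞ ♜│8
7│♟ · · · ♟ ♟ ♟ ·│7
6│· · ♟ · · · · ·│6
5│· ♙ ♞ ♟ · · · ♟│5
4│· · · · · · ♙ ·│4
3│· ♙ · · ♙ · · ♘│3
2│♙ · · ♙ · ♙ · ♙│2
1│♖ ♘ ♗ ♕ ♔ ♗ · ♖│1
  ─────────────────
  a b c d e f g h


c1, f1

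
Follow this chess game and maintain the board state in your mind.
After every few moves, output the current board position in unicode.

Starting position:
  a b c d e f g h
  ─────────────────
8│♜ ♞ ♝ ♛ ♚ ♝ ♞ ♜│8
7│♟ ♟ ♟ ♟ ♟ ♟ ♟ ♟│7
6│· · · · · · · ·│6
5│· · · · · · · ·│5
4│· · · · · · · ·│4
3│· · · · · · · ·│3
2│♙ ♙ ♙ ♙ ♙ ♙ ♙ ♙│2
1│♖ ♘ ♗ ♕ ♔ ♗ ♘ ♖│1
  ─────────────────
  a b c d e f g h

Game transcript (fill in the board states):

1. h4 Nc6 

  a b c d e f g h
  ─────────────────
8│♜ · ♝ ♛ ♚ ♝ ♞ ♜│8
7│♟ ♟ ♟ ♟ ♟ ♟ ♟ ♟│7
6│· · ♞ · · · · ·│6
5│· · · · · · · ·│5
4│· · · · · · · ♙│4
3│· · · · · · · ·│3
2│♙ ♙ ♙ ♙ ♙ ♙ ♙ ·│2
1│♖ ♘ ♗ ♕ ♔ ♗ ♘ ♖│1
  ─────────────────
  a b c d e f g h

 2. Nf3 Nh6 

  a b c d e f g h
  ─────────────────
8│♜ · ♝ ♛ ♚ ♝ · ♜│8
7│♟ ♟ ♟ ♟ ♟ ♟ ♟ ♟│7
6│· · ♞ · · · · ♞│6
5│· · · · · · · ·│5
4│· · · · · · · ♙│4
3│· · · · · ♘ · ·│3
2│♙ ♙ ♙ ♙ ♙ ♙ ♙ ·│2
1│♖ ♘ ♗ ♕ ♔ ♗ · ♖│1
  ─────────────────
  a b c d e f g h

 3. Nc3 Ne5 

  a b c d e f g h
  ─────────────────
8│♜ · ♝ ♛ ♚ ♝ · ♜│8
7│♟ ♟ ♟ ♟ ♟ ♟ ♟ ♟│7
6│· · · · · · · ♞│6
5│· · · · ♞ · · ·│5
4│· · · · · · · ♙│4
3│· · ♘ · · ♘ · ·│3
2│♙ ♙ ♙ ♙ ♙ ♙ ♙ ·│2
1│♖ · ♗ ♕ ♔ ♗ · ♖│1
  ─────────────────
  a b c d e f g h



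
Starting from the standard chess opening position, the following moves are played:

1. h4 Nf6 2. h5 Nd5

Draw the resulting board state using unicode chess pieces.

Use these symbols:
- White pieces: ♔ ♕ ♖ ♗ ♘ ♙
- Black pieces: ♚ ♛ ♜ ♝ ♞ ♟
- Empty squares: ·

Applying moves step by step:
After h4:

♜ ♞ ♝ ♛ ♚ ♝ ♞ ♜
♟ ♟ ♟ ♟ ♟ ♟ ♟ ♟
· · · · · · · ·
· · · · · · · ·
· · · · · · · ♙
· · · · · · · ·
♙ ♙ ♙ ♙ ♙ ♙ ♙ ·
♖ ♘ ♗ ♕ ♔ ♗ ♘ ♖


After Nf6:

♜ ♞ ♝ ♛ ♚ ♝ · ♜
♟ ♟ ♟ ♟ ♟ ♟ ♟ ♟
· · · · · ♞ · ·
· · · · · · · ·
· · · · · · · ♙
· · · · · · · ·
♙ ♙ ♙ ♙ ♙ ♙ ♙ ·
♖ ♘ ♗ ♕ ♔ ♗ ♘ ♖


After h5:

♜ ♞ ♝ ♛ ♚ ♝ · ♜
♟ ♟ ♟ ♟ ♟ ♟ ♟ ♟
· · · · · ♞ · ·
· · · · · · · ♙
· · · · · · · ·
· · · · · · · ·
♙ ♙ ♙ ♙ ♙ ♙ ♙ ·
♖ ♘ ♗ ♕ ♔ ♗ ♘ ♖


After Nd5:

♜ ♞ ♝ ♛ ♚ ♝ · ♜
♟ ♟ ♟ ♟ ♟ ♟ ♟ ♟
· · · · · · · ·
· · · ♞ · · · ♙
· · · · · · · ·
· · · · · · · ·
♙ ♙ ♙ ♙ ♙ ♙ ♙ ·
♖ ♘ ♗ ♕ ♔ ♗ ♘ ♖



  a b c d e f g h
  ─────────────────
8│♜ ♞ ♝ ♛ ♚ ♝ · ♜│8
7│♟ ♟ ♟ ♟ ♟ ♟ ♟ ♟│7
6│· · · · · · · ·│6
5│· · · ♞ · · · ♙│5
4│· · · · · · · ·│4
3│· · · · · · · ·│3
2│♙ ♙ ♙ ♙ ♙ ♙ ♙ ·│2
1│♖ ♘ ♗ ♕ ♔ ♗ ♘ ♖│1
  ─────────────────
  a b c d e f g h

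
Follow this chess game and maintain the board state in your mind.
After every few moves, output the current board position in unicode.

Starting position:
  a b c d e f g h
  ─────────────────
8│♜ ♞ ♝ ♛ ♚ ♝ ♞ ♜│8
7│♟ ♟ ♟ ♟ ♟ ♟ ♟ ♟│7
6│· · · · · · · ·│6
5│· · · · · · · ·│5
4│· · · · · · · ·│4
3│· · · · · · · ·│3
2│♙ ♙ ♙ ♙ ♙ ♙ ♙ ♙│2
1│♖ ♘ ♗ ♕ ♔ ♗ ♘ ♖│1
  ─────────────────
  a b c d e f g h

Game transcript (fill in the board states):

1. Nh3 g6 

  a b c d e f g h
  ─────────────────
8│♜ ♞ ♝ ♛ ♚ ♝ ♞ ♜│8
7│♟ ♟ ♟ ♟ ♟ ♟ · ♟│7
6│· · · · · · ♟ ·│6
5│· · · · · · · ·│5
4│· · · · · · · ·│4
3│· · · · · · · ♘│3
2│♙ ♙ ♙ ♙ ♙ ♙ ♙ ♙│2
1│♖ ♘ ♗ ♕ ♔ ♗ · ♖│1
  ─────────────────
  a b c d e f g h

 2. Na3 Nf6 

  a b c d e f g h
  ─────────────────
8│♜ ♞ ♝ ♛ ♚ ♝ · ♜│8
7│♟ ♟ ♟ ♟ ♟ ♟ · ♟│7
6│· · · · · ♞ ♟ ·│6
5│· · · · · · · ·│5
4│· · · · · · · ·│4
3│♘ · · · · · · ♘│3
2│♙ ♙ ♙ ♙ ♙ ♙ ♙ ♙│2
1│♖ · ♗ ♕ ♔ ♗ · ♖│1
  ─────────────────
  a b c d e f g h

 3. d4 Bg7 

  a b c d e f g h
  ─────────────────
8│♜ ♞ ♝ ♛ ♚ · · ♜│8
7│♟ ♟ ♟ ♟ ♟ ♟ ♝ ♟│7
6│· · · · · ♞ ♟ ·│6
5│· · · · · · · ·│5
4│· · · ♙ · · · ·│4
3│♘ · · · · · · ♘│3
2│♙ ♙ ♙ · ♙ ♙ ♙ ♙│2
1│♖ · ♗ ♕ ♔ ♗ · ♖│1
  ─────────────────
  a b c d e f g h

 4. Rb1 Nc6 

  a b c d e f g h
  ─────────────────
8│♜ · ♝ ♛ ♚ · · ♜│8
7│♟ ♟ ♟ ♟ ♟ ♟ ♝ ♟│7
6│· · ♞ · · ♞ ♟ ·│6
5│· · · · · · · ·│5
4│· · · ♙ · · · ·│4
3│♘ · · · · · · ♘│3
2│♙ ♙ ♙ · ♙ ♙ ♙ ♙│2
1│· ♖ ♗ ♕ ♔ ♗ · ♖│1
  ─────────────────
  a b c d e f g h

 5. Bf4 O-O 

  a b c d e f g h
  ─────────────────
8│♜ · ♝ ♛ · ♜ ♚ ·│8
7│♟ ♟ ♟ ♟ ♟ ♟ ♝ ♟│7
6│· · ♞ · · ♞ ♟ ·│6
5│· · · · · · · ·│5
4│· · · ♙ · ♗ · ·│4
3│♘ · · · · · · ♘│3
2│♙ ♙ ♙ · ♙ ♙ ♙ ♙│2
1│· ♖ · ♕ ♔ ♗ · ♖│1
  ─────────────────
  a b c d e f g h



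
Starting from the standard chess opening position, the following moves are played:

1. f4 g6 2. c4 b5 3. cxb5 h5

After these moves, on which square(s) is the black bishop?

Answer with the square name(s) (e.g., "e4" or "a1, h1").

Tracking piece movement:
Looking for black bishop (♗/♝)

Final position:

  a b c d e f g h
  ─────────────────
8│♜ ♞ ♝ ♛ ♚ ♝ ♞ ♜│8
7│♟ · ♟ ♟ ♟ ♟ · ·│7
6│· · · · · · ♟ ·│6
5│· ♙ · · · · · ♟│5
4│· · · · · ♙ · ·│4
3│· · · · · · · ·│3
2│♙ ♙ · ♙ ♙ · ♙ ♙│2
1│♖ ♘ ♗ ♕ ♔ ♗ ♘ ♖│1
  ─────────────────
  a b c d e f g h


c8, f8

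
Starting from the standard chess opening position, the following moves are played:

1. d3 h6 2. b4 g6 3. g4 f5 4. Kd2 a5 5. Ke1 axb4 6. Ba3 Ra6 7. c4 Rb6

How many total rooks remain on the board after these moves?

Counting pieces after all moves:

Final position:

  a b c d e f g h
  ─────────────────
8│· ♞ ♝ ♛ ♚ ♝ ♞ ♜│8
7│· ♟ ♟ ♟ ♟ · · ·│7
6│· ♜ · · · · ♟ ♟│6
5│· · · · · ♟ · ·│5
4│· ♟ ♙ · · · ♙ ·│4
3│♗ · · ♙ · · · ·│3
2│♙ · · · ♙ ♙ · ♙│2
1│♖ ♘ · ♕ ♔ ♗ ♘ ♖│1
  ─────────────────
  a b c d e f g h


4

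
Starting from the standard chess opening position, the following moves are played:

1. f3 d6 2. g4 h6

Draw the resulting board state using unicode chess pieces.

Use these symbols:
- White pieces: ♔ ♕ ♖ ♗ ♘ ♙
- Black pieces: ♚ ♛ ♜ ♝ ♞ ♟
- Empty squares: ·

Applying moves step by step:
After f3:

♜ ♞ ♝ ♛ ♚ ♝ ♞ ♜
♟ ♟ ♟ ♟ ♟ ♟ ♟ ♟
· · · · · · · ·
· · · · · · · ·
· · · · · · · ·
· · · · · ♙ · ·
♙ ♙ ♙ ♙ ♙ · ♙ ♙
♖ ♘ ♗ ♕ ♔ ♗ ♘ ♖


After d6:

♜ ♞ ♝ ♛ ♚ ♝ ♞ ♜
♟ ♟ ♟ · ♟ ♟ ♟ ♟
· · · ♟ · · · ·
· · · · · · · ·
· · · · · · · ·
· · · · · ♙ · ·
♙ ♙ ♙ ♙ ♙ · ♙ ♙
♖ ♘ ♗ ♕ ♔ ♗ ♘ ♖


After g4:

♜ ♞ ♝ ♛ ♚ ♝ ♞ ♜
♟ ♟ ♟ · ♟ ♟ ♟ ♟
· · · ♟ · · · ·
· · · · · · · ·
· · · · · · ♙ ·
· · · · · ♙ · ·
♙ ♙ ♙ ♙ ♙ · · ♙
♖ ♘ ♗ ♕ ♔ ♗ ♘ ♖


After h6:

♜ ♞ ♝ ♛ ♚ ♝ ♞ ♜
♟ ♟ ♟ · ♟ ♟ ♟ ·
· · · ♟ · · · ♟
· · · · · · · ·
· · · · · · ♙ ·
· · · · · ♙ · ·
♙ ♙ ♙ ♙ ♙ · · ♙
♖ ♘ ♗ ♕ ♔ ♗ ♘ ♖



  a b c d e f g h
  ─────────────────
8│♜ ♞ ♝ ♛ ♚ ♝ ♞ ♜│8
7│♟ ♟ ♟ · ♟ ♟ ♟ ·│7
6│· · · ♟ · · · ♟│6
5│· · · · · · · ·│5
4│· · · · · · ♙ ·│4
3│· · · · · ♙ · ·│3
2│♙ ♙ ♙ ♙ ♙ · · ♙│2
1│♖ ♘ ♗ ♕ ♔ ♗ ♘ ♖│1
  ─────────────────
  a b c d e f g h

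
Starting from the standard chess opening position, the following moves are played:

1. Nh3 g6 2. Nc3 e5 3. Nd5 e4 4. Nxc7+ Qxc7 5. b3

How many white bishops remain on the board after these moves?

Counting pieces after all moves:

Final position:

  a b c d e f g h
  ─────────────────
8│♜ ♞ ♝ · ♚ ♝ ♞ ♜│8
7│♟ ♟ ♛ ♟ · ♟ · ♟│7
6│· · · · · · ♟ ·│6
5│· · · · · · · ·│5
4│· · · · ♟ · · ·│4
3│· ♙ · · · · · ♘│3
2│♙ · ♙ ♙ ♙ ♙ ♙ ♙│2
1│♖ · ♗ ♕ ♔ ♗ · ♖│1
  ─────────────────
  a b c d e f g h


2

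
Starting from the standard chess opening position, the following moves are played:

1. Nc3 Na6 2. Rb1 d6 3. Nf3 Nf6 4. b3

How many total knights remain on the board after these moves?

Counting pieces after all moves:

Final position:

  a b c d e f g h
  ─────────────────
8│♜ · ♝ ♛ ♚ ♝ · ♜│8
7│♟ ♟ ♟ · ♟ ♟ ♟ ♟│7
6│♞ · · ♟ · ♞ · ·│6
5│· · · · · · · ·│5
4│· · · · · · · ·│4
3│· ♙ ♘ · · ♘ · ·│3
2│♙ · ♙ ♙ ♙ ♙ ♙ ♙│2
1│· ♖ ♗ ♕ ♔ ♗ · ♖│1
  ─────────────────
  a b c d e f g h


4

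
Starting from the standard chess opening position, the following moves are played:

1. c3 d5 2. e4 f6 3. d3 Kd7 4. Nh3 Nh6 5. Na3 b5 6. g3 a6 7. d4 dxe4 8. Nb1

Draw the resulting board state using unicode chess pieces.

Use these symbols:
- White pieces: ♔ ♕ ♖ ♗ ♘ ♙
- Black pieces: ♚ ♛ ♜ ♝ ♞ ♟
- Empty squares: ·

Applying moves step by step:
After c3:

♜ ♞ ♝ ♛ ♚ ♝ ♞ ♜
♟ ♟ ♟ ♟ ♟ ♟ ♟ ♟
· · · · · · · ·
· · · · · · · ·
· · · · · · · ·
· · ♙ · · · · ·
♙ ♙ · ♙ ♙ ♙ ♙ ♙
♖ ♘ ♗ ♕ ♔ ♗ ♘ ♖


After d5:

♜ ♞ ♝ ♛ ♚ ♝ ♞ ♜
♟ ♟ ♟ · ♟ ♟ ♟ ♟
· · · · · · · ·
· · · ♟ · · · ·
· · · · · · · ·
· · ♙ · · · · ·
♙ ♙ · ♙ ♙ ♙ ♙ ♙
♖ ♘ ♗ ♕ ♔ ♗ ♘ ♖


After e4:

♜ ♞ ♝ ♛ ♚ ♝ ♞ ♜
♟ ♟ ♟ · ♟ ♟ ♟ ♟
· · · · · · · ·
· · · ♟ · · · ·
· · · · ♙ · · ·
· · ♙ · · · · ·
♙ ♙ · ♙ · ♙ ♙ ♙
♖ ♘ ♗ ♕ ♔ ♗ ♘ ♖


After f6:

♜ ♞ ♝ ♛ ♚ ♝ ♞ ♜
♟ ♟ ♟ · ♟ · ♟ ♟
· · · · · ♟ · ·
· · · ♟ · · · ·
· · · · ♙ · · ·
· · ♙ · · · · ·
♙ ♙ · ♙ · ♙ ♙ ♙
♖ ♘ ♗ ♕ ♔ ♗ ♘ ♖


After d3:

♜ ♞ ♝ ♛ ♚ ♝ ♞ ♜
♟ ♟ ♟ · ♟ · ♟ ♟
· · · · · ♟ · ·
· · · ♟ · · · ·
· · · · ♙ · · ·
· · ♙ ♙ · · · ·
♙ ♙ · · · ♙ ♙ ♙
♖ ♘ ♗ ♕ ♔ ♗ ♘ ♖


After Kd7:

♜ ♞ ♝ ♛ · ♝ ♞ ♜
♟ ♟ ♟ ♚ ♟ · ♟ ♟
· · · · · ♟ · ·
· · · ♟ · · · ·
· · · · ♙ · · ·
· · ♙ ♙ · · · ·
♙ ♙ · · · ♙ ♙ ♙
♖ ♘ ♗ ♕ ♔ ♗ ♘ ♖


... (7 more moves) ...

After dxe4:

♜ ♞ ♝ ♛ · ♝ · ♜
· · ♟ ♚ ♟ · ♟ ♟
♟ · · · · ♟ · ♞
· ♟ · · · · · ·
· · · ♙ ♟ · · ·
♘ · ♙ · · · ♙ ♘
♙ ♙ · · · ♙ · ♙
♖ · ♗ ♕ ♔ ♗ · ♖


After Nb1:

♜ ♞ ♝ ♛ · ♝ · ♜
· · ♟ ♚ ♟ · ♟ ♟
♟ · · · · ♟ · ♞
· ♟ · · · · · ·
· · · ♙ ♟ · · ·
· · ♙ · · · ♙ ♘
♙ ♙ · · · ♙ · ♙
♖ ♘ ♗ ♕ ♔ ♗ · ♖



  a b c d e f g h
  ─────────────────
8│♜ ♞ ♝ ♛ · ♝ · ♜│8
7│· · ♟ ♚ ♟ · ♟ ♟│7
6│♟ · · · · ♟ · ♞│6
5│· ♟ · · · · · ·│5
4│· · · ♙ ♟ · · ·│4
3│· · ♙ · · · ♙ ♘│3
2│♙ ♙ · · · ♙ · ♙│2
1│♖ ♘ ♗ ♕ ♔ ♗ · ♖│1
  ─────────────────
  a b c d e f g h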